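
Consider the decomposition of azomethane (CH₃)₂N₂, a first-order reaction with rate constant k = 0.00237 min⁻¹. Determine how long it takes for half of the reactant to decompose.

292.5 min

Step 1: For a first-order reaction, t₁/₂ = ln(2)/k
Step 2: t₁/₂ = ln(2)/0.00237
Step 3: t₁/₂ = 0.6931/0.00237 = 292.5 min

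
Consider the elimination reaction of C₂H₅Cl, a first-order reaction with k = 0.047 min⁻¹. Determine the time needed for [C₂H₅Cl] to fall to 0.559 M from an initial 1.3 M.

17.96 min

Step 1: For first-order: t = ln([C₂H₅Cl]₀/[C₂H₅Cl])/k
Step 2: t = ln(1.3/0.559)/0.047
Step 3: t = ln(2.326)/0.047
Step 4: t = 0.844/0.047 = 17.96 min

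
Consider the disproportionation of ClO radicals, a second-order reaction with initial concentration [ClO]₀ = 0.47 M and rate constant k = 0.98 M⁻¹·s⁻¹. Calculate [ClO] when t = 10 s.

0.08384 M

Step 1: For a second-order reaction: 1/[ClO] = 1/[ClO]₀ + kt
Step 2: 1/[ClO] = 1/0.47 + 0.98 × 10
Step 3: 1/[ClO] = 2.128 + 9.8 = 11.93
Step 4: [ClO] = 1/11.93 = 0.08384 M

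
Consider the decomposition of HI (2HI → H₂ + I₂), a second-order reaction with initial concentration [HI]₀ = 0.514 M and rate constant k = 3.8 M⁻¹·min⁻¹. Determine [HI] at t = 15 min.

0.01696 M

Step 1: For a second-order reaction: 1/[HI] = 1/[HI]₀ + kt
Step 2: 1/[HI] = 1/0.514 + 3.8 × 15
Step 3: 1/[HI] = 1.946 + 57 = 58.95
Step 4: [HI] = 1/58.95 = 0.01696 M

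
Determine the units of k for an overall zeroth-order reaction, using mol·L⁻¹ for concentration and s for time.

mol·L⁻¹·s⁻¹

Step 1: For overall order n, rate = k × (concentration)^n.
Step 2: Rate has units mol·L⁻¹·s⁻¹; concentration term has units (mol·L⁻¹)^0.
Step 3: k = rate / (concentration)^n, so units of k = (mol·L⁻¹)^(1-0)·s⁻¹ = mol·L⁻¹·s⁻¹.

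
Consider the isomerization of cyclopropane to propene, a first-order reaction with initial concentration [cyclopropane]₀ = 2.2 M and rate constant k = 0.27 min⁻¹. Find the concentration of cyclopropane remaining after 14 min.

0.05021 M

Step 1: For a first-order reaction: [cyclopropane] = [cyclopropane]₀ × e^(-kt)
Step 2: [cyclopropane] = 2.2 × e^(-0.27 × 14)
Step 3: [cyclopropane] = 2.2 × e^(-3.78)
Step 4: [cyclopropane] = 2.2 × 0.0228227 = 0.05021 M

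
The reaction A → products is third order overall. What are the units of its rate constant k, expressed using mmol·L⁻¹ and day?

(mmol·L⁻¹)⁻²·day⁻¹

Step 1: For overall order n, rate = k × (concentration)^n.
Step 2: Rate has units mmol·L⁻¹·day⁻¹; concentration term has units (mmol·L⁻¹)^3.
Step 3: k = rate / (concentration)^n, so units of k = (mmol·L⁻¹)^(1-3)·day⁻¹ = (mmol·L⁻¹)⁻²·day⁻¹.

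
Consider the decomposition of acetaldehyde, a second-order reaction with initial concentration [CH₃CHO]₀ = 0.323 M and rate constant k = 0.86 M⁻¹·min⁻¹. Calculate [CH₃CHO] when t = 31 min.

0.03361 M

Step 1: For a second-order reaction: 1/[CH₃CHO] = 1/[CH₃CHO]₀ + kt
Step 2: 1/[CH₃CHO] = 1/0.323 + 0.86 × 31
Step 3: 1/[CH₃CHO] = 3.096 + 26.66 = 29.76
Step 4: [CH₃CHO] = 1/29.76 = 0.03361 M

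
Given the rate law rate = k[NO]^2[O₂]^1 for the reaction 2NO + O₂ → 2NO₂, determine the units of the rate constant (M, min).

M⁻²·min⁻¹

Step 1: Overall order = 2 + 1 = 3.
Step 2: rate has units M·min⁻¹; [NO]^2[O₂]^1 has units M^3.
Step 3: k = rate/([NO]^2[O₂]^1), so units of k = M^(1-3)·min⁻¹ = M⁻²·min⁻¹.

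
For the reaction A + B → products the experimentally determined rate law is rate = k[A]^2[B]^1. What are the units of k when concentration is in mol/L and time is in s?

(mol/L)⁻²·s⁻¹

Step 1: Overall order = 2 + 1 = 3.
Step 2: rate has units mol/L·s⁻¹; [A]^2[B]^1 has units (mol/L)^3.
Step 3: k = rate/([A]^2[B]^1), so units of k = (mol/L)^(1-3)·s⁻¹ = (mol/L)⁻²·s⁻¹.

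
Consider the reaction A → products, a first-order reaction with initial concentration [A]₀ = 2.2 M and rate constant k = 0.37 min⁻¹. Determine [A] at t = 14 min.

0.01238 M

Step 1: For a first-order reaction: [A] = [A]₀ × e^(-kt)
Step 2: [A] = 2.2 × e^(-0.37 × 14)
Step 3: [A] = 2.2 × e^(-5.18)
Step 4: [A] = 2.2 × 0.00562801 = 0.01238 M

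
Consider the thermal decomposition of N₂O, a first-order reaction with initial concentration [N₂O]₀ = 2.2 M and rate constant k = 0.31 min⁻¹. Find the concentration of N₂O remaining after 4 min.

0.6366 M

Step 1: For a first-order reaction: [N₂O] = [N₂O]₀ × e^(-kt)
Step 2: [N₂O] = 2.2 × e^(-0.31 × 4)
Step 3: [N₂O] = 2.2 × e^(-1.24)
Step 4: [N₂O] = 2.2 × 0.289384 = 0.6366 M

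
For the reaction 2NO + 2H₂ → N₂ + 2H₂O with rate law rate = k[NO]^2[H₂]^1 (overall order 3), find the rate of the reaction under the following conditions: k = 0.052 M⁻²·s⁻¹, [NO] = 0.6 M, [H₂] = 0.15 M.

0.002808 M/s

Step 1: The rate law is rate = k[NO]^2[H₂]^1, overall order = 2+1 = 3
Step 2: Substitute values: rate = 0.052 × (0.6)^2 × (0.15)^1
Step 3: rate = 0.052 × 0.36 × 0.15 = 0.002808 M/s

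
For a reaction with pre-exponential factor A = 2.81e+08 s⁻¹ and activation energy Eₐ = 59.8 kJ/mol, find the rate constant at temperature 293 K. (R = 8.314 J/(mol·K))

6.13e-03 s⁻¹

Step 1: Use the Arrhenius equation: k = A × exp(-Eₐ/RT)
Step 2: Convert Eₐ to J/mol: 59.8 kJ/mol = 59800 J/mol
Step 3: Calculate the exponent: -Eₐ/(RT) = -59800/(8.314 × 293) = -24.54842
Step 4: k = 2.81e+08 × exp(-24.54842)
Step 5: k = 2.81e+08 × 2.18151e-11 = 6.1300e-03 s⁻¹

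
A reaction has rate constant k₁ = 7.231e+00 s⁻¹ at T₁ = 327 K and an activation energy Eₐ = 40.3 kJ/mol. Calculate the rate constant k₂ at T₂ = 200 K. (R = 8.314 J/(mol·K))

5.905e-04 s⁻¹

Step 1: Use the two-temperature Arrhenius form: ln(k₂/k₁) = -Eₐ/R × (1/T₂ - 1/T₁)
Step 2: Convert Eₐ to J/mol: 40.3 kJ/mol = 40300 J/mol
Step 3: 1/T₂ - 1/T₁ = 1/200 - 1/327 = 1.941896e-03 K⁻¹
Step 4: ln(k₂/k₁) = -40300/8.314 × 1.941896e-03 = -9.41285
Step 5: k₂ = k₁ × exp(-9.41285) = 7.231e+00 × 8.16679e-05 = 5.905e-04 s⁻¹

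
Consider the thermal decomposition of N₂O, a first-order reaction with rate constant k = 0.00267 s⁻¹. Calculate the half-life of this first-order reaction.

259.6 s

Step 1: For a first-order reaction, t₁/₂ = ln(2)/k
Step 2: t₁/₂ = ln(2)/0.00267
Step 3: t₁/₂ = 0.6931/0.00267 = 259.6 s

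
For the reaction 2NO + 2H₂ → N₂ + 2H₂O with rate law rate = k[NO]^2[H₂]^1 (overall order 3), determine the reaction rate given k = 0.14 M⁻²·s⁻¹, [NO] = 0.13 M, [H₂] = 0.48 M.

0.001136 M/s

Step 1: The rate law is rate = k[NO]^2[H₂]^1, overall order = 2+1 = 3
Step 2: Substitute values: rate = 0.14 × (0.13)^2 × (0.48)^1
Step 3: rate = 0.14 × 0.0169 × 0.48 = 0.00113568 M/s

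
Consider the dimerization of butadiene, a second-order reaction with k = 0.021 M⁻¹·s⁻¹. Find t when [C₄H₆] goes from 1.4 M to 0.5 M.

61.22 s

Step 1: For second-order: t = (1/[C₄H₆] - 1/[C₄H₆]₀)/k
Step 2: t = (1/0.5 - 1/1.4)/0.021
Step 3: t = (2 - 0.7143)/0.021
Step 4: t = 1.286/0.021 = 61.22 s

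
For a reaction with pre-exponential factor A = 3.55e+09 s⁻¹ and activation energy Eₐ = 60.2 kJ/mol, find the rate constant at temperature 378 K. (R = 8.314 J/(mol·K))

1.70e+01 s⁻¹

Step 1: Use the Arrhenius equation: k = A × exp(-Eₐ/RT)
Step 2: Convert Eₐ to J/mol: 60.2 kJ/mol = 60200 J/mol
Step 3: Calculate the exponent: -Eₐ/(RT) = -60200/(8.314 × 378) = -19.15555
Step 4: k = 3.55e+09 × exp(-19.15555)
Step 5: k = 3.55e+09 × 4.79568e-09 = 1.7025e+01 s⁻¹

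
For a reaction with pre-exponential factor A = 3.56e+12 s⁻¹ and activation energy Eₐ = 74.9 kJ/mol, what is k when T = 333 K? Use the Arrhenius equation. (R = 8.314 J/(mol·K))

6.34e+00 s⁻¹

Step 1: Use the Arrhenius equation: k = A × exp(-Eₐ/RT)
Step 2: Convert Eₐ to J/mol: 74.9 kJ/mol = 74900 J/mol
Step 3: Calculate the exponent: -Eₐ/(RT) = -74900/(8.314 × 333) = -27.05376
Step 4: k = 3.56e+12 × exp(-27.05376)
Step 5: k = 3.56e+12 × 1.78115e-12 = 6.3409e+00 s⁻¹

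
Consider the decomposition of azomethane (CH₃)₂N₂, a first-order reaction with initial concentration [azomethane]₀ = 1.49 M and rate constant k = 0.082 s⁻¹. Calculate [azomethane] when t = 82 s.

0.001791 M

Step 1: For a first-order reaction: [azomethane] = [azomethane]₀ × e^(-kt)
Step 2: [azomethane] = 1.49 × e^(-0.082 × 82)
Step 3: [azomethane] = 1.49 × e^(-6.724)
Step 4: [azomethane] = 1.49 × 0.00120172 = 0.001791 M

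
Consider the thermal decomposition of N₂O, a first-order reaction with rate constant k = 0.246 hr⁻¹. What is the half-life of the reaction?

2.818 hr

Step 1: For a first-order reaction, t₁/₂ = ln(2)/k
Step 2: t₁/₂ = ln(2)/0.246
Step 3: t₁/₂ = 0.6931/0.246 = 2.818 hr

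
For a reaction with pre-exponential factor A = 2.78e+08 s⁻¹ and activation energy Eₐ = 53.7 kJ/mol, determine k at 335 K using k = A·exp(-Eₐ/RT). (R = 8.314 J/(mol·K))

1.18e+00 s⁻¹

Step 1: Use the Arrhenius equation: k = A × exp(-Eₐ/RT)
Step 2: Convert Eₐ to J/mol: 53.7 kJ/mol = 53700 J/mol
Step 3: Calculate the exponent: -Eₐ/(RT) = -53700/(8.314 × 335) = -19.28055
Step 4: k = 2.78e+08 × exp(-19.28055)
Step 5: k = 2.78e+08 × 4.23217e-09 = 1.1765e+00 s⁻¹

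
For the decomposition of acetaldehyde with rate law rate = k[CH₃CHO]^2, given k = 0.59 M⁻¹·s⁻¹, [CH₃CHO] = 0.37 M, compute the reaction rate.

0.08077 M/s

Step 1: Identify the rate law: rate = k[CH₃CHO]^2
Step 2: Substitute values: rate = 0.59 × (0.37)^2
Step 3: Calculate: rate = 0.59 × 0.1369 = 0.080771 M/s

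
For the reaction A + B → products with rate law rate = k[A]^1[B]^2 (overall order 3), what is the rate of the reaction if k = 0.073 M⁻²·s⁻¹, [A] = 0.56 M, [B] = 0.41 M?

0.006872 M/s

Step 1: The rate law is rate = k[A]^1[B]^2, overall order = 1+2 = 3
Step 2: Substitute values: rate = 0.073 × (0.56)^1 × (0.41)^2
Step 3: rate = 0.073 × 0.56 × 0.1681 = 0.00687193 M/s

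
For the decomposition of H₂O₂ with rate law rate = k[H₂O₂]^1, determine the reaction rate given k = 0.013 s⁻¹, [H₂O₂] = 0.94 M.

0.01222 M/s

Step 1: Identify the rate law: rate = k[H₂O₂]^1
Step 2: Substitute values: rate = 0.013 × (0.94)^1
Step 3: Calculate: rate = 0.013 × 0.94 = 0.01222 M/s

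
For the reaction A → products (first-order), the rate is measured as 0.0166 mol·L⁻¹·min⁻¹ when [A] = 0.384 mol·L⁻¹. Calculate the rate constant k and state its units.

0.04323 min⁻¹

Step 1: rate = k[A]^1, so k = rate / [A]^1.
Step 2: k = 0.0166 / (0.384)^1 = 0.0166 / 0.384.
Step 3: k = 0.04323 min⁻¹.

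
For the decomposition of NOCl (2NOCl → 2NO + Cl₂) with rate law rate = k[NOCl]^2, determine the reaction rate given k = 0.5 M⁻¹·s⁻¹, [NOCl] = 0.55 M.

0.1513 M/s

Step 1: Identify the rate law: rate = k[NOCl]^2
Step 2: Substitute values: rate = 0.5 × (0.55)^2
Step 3: Calculate: rate = 0.5 × 0.3025 = 0.15125 M/s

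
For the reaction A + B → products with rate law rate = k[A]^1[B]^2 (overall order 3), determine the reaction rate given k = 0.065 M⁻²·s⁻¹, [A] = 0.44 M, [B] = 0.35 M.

0.003503 M/s

Step 1: The rate law is rate = k[A]^1[B]^2, overall order = 1+2 = 3
Step 2: Substitute values: rate = 0.065 × (0.44)^1 × (0.35)^2
Step 3: rate = 0.065 × 0.44 × 0.1225 = 0.0035035 M/s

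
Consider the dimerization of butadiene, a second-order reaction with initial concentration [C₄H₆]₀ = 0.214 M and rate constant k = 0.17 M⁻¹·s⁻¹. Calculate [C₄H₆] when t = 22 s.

0.1189 M

Step 1: For a second-order reaction: 1/[C₄H₆] = 1/[C₄H₆]₀ + kt
Step 2: 1/[C₄H₆] = 1/0.214 + 0.17 × 22
Step 3: 1/[C₄H₆] = 4.673 + 3.74 = 8.413
Step 4: [C₄H₆] = 1/8.413 = 0.1189 M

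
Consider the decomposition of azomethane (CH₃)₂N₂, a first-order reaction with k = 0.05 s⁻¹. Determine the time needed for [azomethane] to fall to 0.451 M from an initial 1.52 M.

24.3 s

Step 1: For first-order: t = ln([azomethane]₀/[azomethane])/k
Step 2: t = ln(1.52/0.451)/0.05
Step 3: t = ln(3.37)/0.05
Step 4: t = 1.215/0.05 = 24.3 s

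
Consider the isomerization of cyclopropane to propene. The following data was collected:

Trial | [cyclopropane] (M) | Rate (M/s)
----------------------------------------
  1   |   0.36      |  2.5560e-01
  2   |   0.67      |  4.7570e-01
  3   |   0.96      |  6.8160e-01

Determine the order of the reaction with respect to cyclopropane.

first order (1)

Step 1: Compare trials to find order n where rate₂/rate₁ = ([cyclopropane]₂/[cyclopropane]₁)^n
Step 2: rate₂/rate₁ = 4.7570e-01/2.5560e-01 = 1.861
Step 3: [cyclopropane]₂/[cyclopropane]₁ = 0.67/0.36 = 1.861
Step 4: n = ln(1.861)/ln(1.861) = 1.00 ≈ 1
Step 5: The reaction is first order in cyclopropane.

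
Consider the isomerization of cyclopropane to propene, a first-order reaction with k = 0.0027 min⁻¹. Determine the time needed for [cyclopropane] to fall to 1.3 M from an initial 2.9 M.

297.2 min

Step 1: For first-order: t = ln([cyclopropane]₀/[cyclopropane])/k
Step 2: t = ln(2.9/1.3)/0.0027
Step 3: t = ln(2.231)/0.0027
Step 4: t = 0.8023/0.0027 = 297.2 min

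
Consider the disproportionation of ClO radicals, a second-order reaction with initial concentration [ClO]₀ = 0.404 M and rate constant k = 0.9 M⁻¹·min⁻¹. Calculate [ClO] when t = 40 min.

0.02599 M

Step 1: For a second-order reaction: 1/[ClO] = 1/[ClO]₀ + kt
Step 2: 1/[ClO] = 1/0.404 + 0.9 × 40
Step 3: 1/[ClO] = 2.475 + 36 = 38.48
Step 4: [ClO] = 1/38.48 = 0.02599 M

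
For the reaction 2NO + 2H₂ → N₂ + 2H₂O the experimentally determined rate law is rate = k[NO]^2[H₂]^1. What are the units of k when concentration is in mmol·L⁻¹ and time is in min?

(mmol·L⁻¹)⁻²·min⁻¹

Step 1: Overall order = 2 + 1 = 3.
Step 2: rate has units mmol·L⁻¹·min⁻¹; [NO]^2[H₂]^1 has units (mmol·L⁻¹)^3.
Step 3: k = rate/([NO]^2[H₂]^1), so units of k = (mmol·L⁻¹)^(1-3)·min⁻¹ = (mmol·L⁻¹)⁻²·min⁻¹.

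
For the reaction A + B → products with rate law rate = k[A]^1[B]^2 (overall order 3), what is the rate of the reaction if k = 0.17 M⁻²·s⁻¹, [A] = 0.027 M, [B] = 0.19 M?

0.0001657 M/s

Step 1: The rate law is rate = k[A]^1[B]^2, overall order = 1+2 = 3
Step 2: Substitute values: rate = 0.17 × (0.027)^1 × (0.19)^2
Step 3: rate = 0.17 × 0.027 × 0.0361 = 0.000165699 M/s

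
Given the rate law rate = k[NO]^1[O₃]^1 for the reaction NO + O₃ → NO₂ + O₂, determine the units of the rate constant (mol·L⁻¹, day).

(mol·L⁻¹)⁻¹·day⁻¹

Step 1: Overall order = 1 + 1 = 2.
Step 2: rate has units mol·L⁻¹·day⁻¹; [NO]^1[O₃]^1 has units (mol·L⁻¹)^2.
Step 3: k = rate/([NO]^1[O₃]^1), so units of k = (mol·L⁻¹)^(1-2)·day⁻¹ = (mol·L⁻¹)⁻¹·day⁻¹.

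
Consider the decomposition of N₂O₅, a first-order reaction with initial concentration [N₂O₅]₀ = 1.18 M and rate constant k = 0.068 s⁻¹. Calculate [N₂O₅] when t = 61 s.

0.01864 M

Step 1: For a first-order reaction: [N₂O₅] = [N₂O₅]₀ × e^(-kt)
Step 2: [N₂O₅] = 1.18 × e^(-0.068 × 61)
Step 3: [N₂O₅] = 1.18 × e^(-4.148)
Step 4: [N₂O₅] = 1.18 × 0.015796 = 0.01864 M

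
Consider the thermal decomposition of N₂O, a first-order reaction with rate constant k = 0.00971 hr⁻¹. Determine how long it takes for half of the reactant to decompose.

71.38 hr

Step 1: For a first-order reaction, t₁/₂ = ln(2)/k
Step 2: t₁/₂ = ln(2)/0.00971
Step 3: t₁/₂ = 0.6931/0.00971 = 71.38 hr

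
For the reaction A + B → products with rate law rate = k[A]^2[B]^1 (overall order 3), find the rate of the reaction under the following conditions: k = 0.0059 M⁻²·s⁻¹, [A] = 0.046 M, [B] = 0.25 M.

3.121e-06 M/s

Step 1: The rate law is rate = k[A]^2[B]^1, overall order = 2+1 = 3
Step 2: Substitute values: rate = 0.0059 × (0.046)^2 × (0.25)^1
Step 3: rate = 0.0059 × 0.002116 × 0.25 = 3.1211e-06 M/s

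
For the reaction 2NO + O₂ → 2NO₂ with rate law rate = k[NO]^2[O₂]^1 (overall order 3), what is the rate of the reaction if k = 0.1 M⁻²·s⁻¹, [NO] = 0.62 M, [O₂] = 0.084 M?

0.003229 M/s

Step 1: The rate law is rate = k[NO]^2[O₂]^1, overall order = 2+1 = 3
Step 2: Substitute values: rate = 0.1 × (0.62)^2 × (0.084)^1
Step 3: rate = 0.1 × 0.3844 × 0.084 = 0.00322896 M/s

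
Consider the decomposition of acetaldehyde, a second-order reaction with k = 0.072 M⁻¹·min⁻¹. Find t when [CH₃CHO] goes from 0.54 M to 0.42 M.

7.349 min

Step 1: For second-order: t = (1/[CH₃CHO] - 1/[CH₃CHO]₀)/k
Step 2: t = (1/0.42 - 1/0.54)/0.072
Step 3: t = (2.381 - 1.852)/0.072
Step 4: t = 0.5291/0.072 = 7.349 min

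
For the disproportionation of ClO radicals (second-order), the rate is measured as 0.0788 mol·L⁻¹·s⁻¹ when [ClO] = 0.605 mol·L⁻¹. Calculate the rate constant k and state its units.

0.2153 (mol·L⁻¹)⁻¹·s⁻¹

Step 1: rate = k[ClO]^2, so k = rate / [ClO]^2.
Step 2: k = 0.0788 / (0.605)^2 = 0.0788 / 0.366.
Step 3: k = 0.2153 (mol·L⁻¹)⁻¹·s⁻¹.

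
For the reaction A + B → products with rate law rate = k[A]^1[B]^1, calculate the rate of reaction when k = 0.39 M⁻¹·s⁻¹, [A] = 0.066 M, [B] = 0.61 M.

0.0157 M/s

Step 1: The rate law is rate = k[A]^1[B]^1
Step 2: Substitute: rate = 0.39 × (0.066)^1 × (0.61)^1
Step 3: rate = 0.39 × 0.066 × 0.61 = 0.0157014 M/s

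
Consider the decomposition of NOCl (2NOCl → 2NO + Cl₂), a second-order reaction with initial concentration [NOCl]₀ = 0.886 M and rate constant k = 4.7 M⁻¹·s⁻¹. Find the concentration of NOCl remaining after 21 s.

0.01002 M

Step 1: For a second-order reaction: 1/[NOCl] = 1/[NOCl]₀ + kt
Step 2: 1/[NOCl] = 1/0.886 + 4.7 × 21
Step 3: 1/[NOCl] = 1.129 + 98.7 = 99.83
Step 4: [NOCl] = 1/99.83 = 0.01002 M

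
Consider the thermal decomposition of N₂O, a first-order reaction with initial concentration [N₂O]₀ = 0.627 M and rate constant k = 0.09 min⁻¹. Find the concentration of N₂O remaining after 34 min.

0.0294 M

Step 1: For a first-order reaction: [N₂O] = [N₂O]₀ × e^(-kt)
Step 2: [N₂O] = 0.627 × e^(-0.09 × 34)
Step 3: [N₂O] = 0.627 × e^(-3.06)
Step 4: [N₂O] = 0.627 × 0.0468877 = 0.0294 M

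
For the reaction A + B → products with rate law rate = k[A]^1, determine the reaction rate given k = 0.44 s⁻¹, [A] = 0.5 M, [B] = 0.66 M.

0.22 M/s

Step 1: The rate law is rate = k[A]^1
Step 2: Note that the rate does not depend on [B] (zero order in B).
Step 3: rate = 0.44 × (0.5)^1 = 0.22 M/s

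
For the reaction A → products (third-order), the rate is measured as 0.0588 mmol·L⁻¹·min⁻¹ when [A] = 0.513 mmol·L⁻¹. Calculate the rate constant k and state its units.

0.4355 (mmol·L⁻¹)⁻²·min⁻¹

Step 1: rate = k[A]^3, so k = rate / [A]^3.
Step 2: k = 0.0588 / (0.513)^3 = 0.0588 / 0.135.
Step 3: k = 0.4355 (mmol·L⁻¹)⁻²·min⁻¹.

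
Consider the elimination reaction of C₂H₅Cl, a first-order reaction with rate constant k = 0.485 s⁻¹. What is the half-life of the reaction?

1.429 s

Step 1: For a first-order reaction, t₁/₂ = ln(2)/k
Step 2: t₁/₂ = ln(2)/0.485
Step 3: t₁/₂ = 0.6931/0.485 = 1.429 s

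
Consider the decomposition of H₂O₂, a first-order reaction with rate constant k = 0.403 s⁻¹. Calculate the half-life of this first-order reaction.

1.72 s

Step 1: For a first-order reaction, t₁/₂ = ln(2)/k
Step 2: t₁/₂ = ln(2)/0.403
Step 3: t₁/₂ = 0.6931/0.403 = 1.72 s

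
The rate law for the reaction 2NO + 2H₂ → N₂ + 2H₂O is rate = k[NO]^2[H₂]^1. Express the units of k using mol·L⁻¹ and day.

(mol·L⁻¹)⁻²·day⁻¹

Step 1: Overall order = 2 + 1 = 3.
Step 2: rate has units mol·L⁻¹·day⁻¹; [NO]^2[H₂]^1 has units (mol·L⁻¹)^3.
Step 3: k = rate/([NO]^2[H₂]^1), so units of k = (mol·L⁻¹)^(1-3)·day⁻¹ = (mol·L⁻¹)⁻²·day⁻¹.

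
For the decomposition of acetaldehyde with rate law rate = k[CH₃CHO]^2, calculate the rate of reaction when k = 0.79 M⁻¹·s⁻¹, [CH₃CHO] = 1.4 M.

1.548 M/s

Step 1: Identify the rate law: rate = k[CH₃CHO]^2
Step 2: Substitute values: rate = 0.79 × (1.4)^2
Step 3: Calculate: rate = 0.79 × 1.96 = 1.5484 M/s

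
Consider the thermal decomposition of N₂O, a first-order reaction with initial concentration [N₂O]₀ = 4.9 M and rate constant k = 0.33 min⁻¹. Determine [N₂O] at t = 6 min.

0.6765 M

Step 1: For a first-order reaction: [N₂O] = [N₂O]₀ × e^(-kt)
Step 2: [N₂O] = 4.9 × e^(-0.33 × 6)
Step 3: [N₂O] = 4.9 × e^(-1.98)
Step 4: [N₂O] = 4.9 × 0.138069 = 0.6765 M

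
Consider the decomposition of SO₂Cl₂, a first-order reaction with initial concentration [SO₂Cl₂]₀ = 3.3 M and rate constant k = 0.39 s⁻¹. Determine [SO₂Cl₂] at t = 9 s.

0.09866 M

Step 1: For a first-order reaction: [SO₂Cl₂] = [SO₂Cl₂]₀ × e^(-kt)
Step 2: [SO₂Cl₂] = 3.3 × e^(-0.39 × 9)
Step 3: [SO₂Cl₂] = 3.3 × e^(-3.51)
Step 4: [SO₂Cl₂] = 3.3 × 0.0298969 = 0.09866 M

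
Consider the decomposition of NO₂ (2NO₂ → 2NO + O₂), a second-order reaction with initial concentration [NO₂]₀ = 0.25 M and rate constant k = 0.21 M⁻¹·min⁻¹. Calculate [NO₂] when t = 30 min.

0.09709 M

Step 1: For a second-order reaction: 1/[NO₂] = 1/[NO₂]₀ + kt
Step 2: 1/[NO₂] = 1/0.25 + 0.21 × 30
Step 3: 1/[NO₂] = 4 + 6.3 = 10.3
Step 4: [NO₂] = 1/10.3 = 0.09709 M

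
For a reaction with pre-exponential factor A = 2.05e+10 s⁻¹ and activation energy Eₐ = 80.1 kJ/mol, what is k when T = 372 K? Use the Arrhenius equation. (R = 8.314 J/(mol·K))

1.16e-01 s⁻¹

Step 1: Use the Arrhenius equation: k = A × exp(-Eₐ/RT)
Step 2: Convert Eₐ to J/mol: 80.1 kJ/mol = 80100 J/mol
Step 3: Calculate the exponent: -Eₐ/(RT) = -80100/(8.314 × 372) = -25.89879
Step 4: k = 2.05e+10 × exp(-25.89879)
Step 5: k = 2.05e+10 × 5.65325e-12 = 1.1589e-01 s⁻¹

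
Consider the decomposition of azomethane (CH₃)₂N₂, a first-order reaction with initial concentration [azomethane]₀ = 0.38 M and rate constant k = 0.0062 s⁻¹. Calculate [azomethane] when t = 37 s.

0.3021 M

Step 1: For a first-order reaction: [azomethane] = [azomethane]₀ × e^(-kt)
Step 2: [azomethane] = 0.38 × e^(-0.0062 × 37)
Step 3: [azomethane] = 0.38 × e^(-0.2294)
Step 4: [azomethane] = 0.38 × 0.79501 = 0.3021 M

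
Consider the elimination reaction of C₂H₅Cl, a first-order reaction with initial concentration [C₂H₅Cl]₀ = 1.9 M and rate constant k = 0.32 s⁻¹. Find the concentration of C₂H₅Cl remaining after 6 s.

0.2786 M

Step 1: For a first-order reaction: [C₂H₅Cl] = [C₂H₅Cl]₀ × e^(-kt)
Step 2: [C₂H₅Cl] = 1.9 × e^(-0.32 × 6)
Step 3: [C₂H₅Cl] = 1.9 × e^(-1.92)
Step 4: [C₂H₅Cl] = 1.9 × 0.146607 = 0.2786 M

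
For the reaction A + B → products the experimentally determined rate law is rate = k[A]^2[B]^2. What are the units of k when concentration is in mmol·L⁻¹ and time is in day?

(mmol·L⁻¹)⁻³·day⁻¹

Step 1: Overall order = 2 + 2 = 4.
Step 2: rate has units mmol·L⁻¹·day⁻¹; [A]^2[B]^2 has units (mmol·L⁻¹)^4.
Step 3: k = rate/([A]^2[B]^2), so units of k = (mmol·L⁻¹)^(1-4)·day⁻¹ = (mmol·L⁻¹)⁻³·day⁻¹.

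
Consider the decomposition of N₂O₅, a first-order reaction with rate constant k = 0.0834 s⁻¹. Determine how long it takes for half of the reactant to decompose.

8.311 s

Step 1: For a first-order reaction, t₁/₂ = ln(2)/k
Step 2: t₁/₂ = ln(2)/0.0834
Step 3: t₁/₂ = 0.6931/0.0834 = 8.311 s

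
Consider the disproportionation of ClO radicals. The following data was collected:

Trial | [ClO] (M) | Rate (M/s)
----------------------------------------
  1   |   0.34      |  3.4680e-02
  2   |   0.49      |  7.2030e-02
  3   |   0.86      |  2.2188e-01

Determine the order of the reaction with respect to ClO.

second order (2)

Step 1: Compare trials to find order n where rate₂/rate₁ = ([ClO]₂/[ClO]₁)^n
Step 2: rate₂/rate₁ = 7.2030e-02/3.4680e-02 = 2.077
Step 3: [ClO]₂/[ClO]₁ = 0.49/0.34 = 1.441
Step 4: n = ln(2.077)/ln(1.441) = 2.00 ≈ 2
Step 5: The reaction is second order in ClO.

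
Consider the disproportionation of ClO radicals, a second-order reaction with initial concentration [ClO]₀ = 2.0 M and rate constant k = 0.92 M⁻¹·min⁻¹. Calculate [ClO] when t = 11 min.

0.09416 M

Step 1: For a second-order reaction: 1/[ClO] = 1/[ClO]₀ + kt
Step 2: 1/[ClO] = 1/2.0 + 0.92 × 11
Step 3: 1/[ClO] = 0.5 + 10.12 = 10.62
Step 4: [ClO] = 1/10.62 = 0.09416 M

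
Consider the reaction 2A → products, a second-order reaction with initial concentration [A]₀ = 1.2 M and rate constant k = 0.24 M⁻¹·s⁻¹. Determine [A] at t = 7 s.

0.3979 M

Step 1: For a second-order reaction: 1/[A] = 1/[A]₀ + kt
Step 2: 1/[A] = 1/1.2 + 0.24 × 7
Step 3: 1/[A] = 0.8333 + 1.68 = 2.513
Step 4: [A] = 1/2.513 = 0.3979 M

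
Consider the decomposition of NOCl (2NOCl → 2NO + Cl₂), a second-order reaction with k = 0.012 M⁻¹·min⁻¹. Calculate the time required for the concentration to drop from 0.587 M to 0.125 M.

524.7 min

Step 1: For second-order: t = (1/[NOCl] - 1/[NOCl]₀)/k
Step 2: t = (1/0.125 - 1/0.587)/0.012
Step 3: t = (8 - 1.704)/0.012
Step 4: t = 6.296/0.012 = 524.7 min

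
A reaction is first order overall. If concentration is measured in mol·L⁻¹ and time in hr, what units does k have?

hr⁻¹

Step 1: For overall order n, rate = k × (concentration)^n.
Step 2: Rate has units mol·L⁻¹·hr⁻¹; concentration term has units (mol·L⁻¹)^1.
Step 3: k = rate / (concentration)^n, so units of k = (mol·L⁻¹)^(1-1)·hr⁻¹ = hr⁻¹.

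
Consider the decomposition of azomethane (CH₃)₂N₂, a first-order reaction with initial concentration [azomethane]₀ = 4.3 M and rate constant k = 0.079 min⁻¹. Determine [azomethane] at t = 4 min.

3.135 M

Step 1: For a first-order reaction: [azomethane] = [azomethane]₀ × e^(-kt)
Step 2: [azomethane] = 4.3 × e^(-0.079 × 4)
Step 3: [azomethane] = 4.3 × e^(-0.316)
Step 4: [azomethane] = 4.3 × 0.729059 = 3.135 M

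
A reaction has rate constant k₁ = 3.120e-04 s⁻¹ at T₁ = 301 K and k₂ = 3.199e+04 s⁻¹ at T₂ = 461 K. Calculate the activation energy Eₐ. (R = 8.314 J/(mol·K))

133.0 kJ/mol

Step 1: Use the two-temperature Arrhenius form: ln(k₂/k₁) = -Eₐ/R × (1/T₂ - 1/T₁)
Step 2: ln(k₂/k₁) = ln(3.199e+04/3.120e-04) = ln(1.02532e+08) = 18.4457
Step 3: 1/T₂ - 1/T₁ = 1/461 - 1/301 = -1.153062e-03 K⁻¹
Step 4: Eₐ = -R × ln(k₂/k₁) / (1/T₂ - 1/T₁) = -8.314 × 18.4457 / -1.153062e-03
Step 5: Eₐ = 1.3300e+05 J/mol = 133.0 kJ/mol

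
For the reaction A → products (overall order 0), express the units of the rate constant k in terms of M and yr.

M·yr⁻¹

Step 1: For overall order n, rate = k × (concentration)^n.
Step 2: Rate has units M·yr⁻¹; concentration term has units M^0.
Step 3: k = rate / (concentration)^n, so units of k = M^(1-0)·yr⁻¹ = M·yr⁻¹.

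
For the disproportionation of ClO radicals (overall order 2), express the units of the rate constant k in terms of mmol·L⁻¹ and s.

(mmol·L⁻¹)⁻¹·s⁻¹

Step 1: For overall order n, rate = k × (concentration)^n.
Step 2: Rate has units mmol·L⁻¹·s⁻¹; concentration term has units (mmol·L⁻¹)^2.
Step 3: k = rate / (concentration)^n, so units of k = (mmol·L⁻¹)^(1-2)·s⁻¹ = (mmol·L⁻¹)⁻¹·s⁻¹.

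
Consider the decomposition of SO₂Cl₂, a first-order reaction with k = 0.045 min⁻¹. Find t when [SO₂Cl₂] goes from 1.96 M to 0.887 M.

17.62 min

Step 1: For first-order: t = ln([SO₂Cl₂]₀/[SO₂Cl₂])/k
Step 2: t = ln(1.96/0.887)/0.045
Step 3: t = ln(2.21)/0.045
Step 4: t = 0.7929/0.045 = 17.62 min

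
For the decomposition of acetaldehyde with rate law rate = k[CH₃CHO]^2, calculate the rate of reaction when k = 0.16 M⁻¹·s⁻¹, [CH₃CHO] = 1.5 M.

0.36 M/s

Step 1: Identify the rate law: rate = k[CH₃CHO]^2
Step 2: Substitute values: rate = 0.16 × (1.5)^2
Step 3: Calculate: rate = 0.16 × 2.25 = 0.36 M/s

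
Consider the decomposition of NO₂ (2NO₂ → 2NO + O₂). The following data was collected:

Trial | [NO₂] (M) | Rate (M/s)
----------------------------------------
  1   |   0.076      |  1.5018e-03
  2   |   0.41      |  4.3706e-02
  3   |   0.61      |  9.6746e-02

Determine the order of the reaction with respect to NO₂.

second order (2)

Step 1: Compare trials to find order n where rate₂/rate₁ = ([NO₂]₂/[NO₂]₁)^n
Step 2: rate₂/rate₁ = 4.3706e-02/1.5018e-03 = 29.1
Step 3: [NO₂]₂/[NO₂]₁ = 0.41/0.076 = 5.395
Step 4: n = ln(29.1)/ln(5.395) = 2.00 ≈ 2
Step 5: The reaction is second order in NO₂.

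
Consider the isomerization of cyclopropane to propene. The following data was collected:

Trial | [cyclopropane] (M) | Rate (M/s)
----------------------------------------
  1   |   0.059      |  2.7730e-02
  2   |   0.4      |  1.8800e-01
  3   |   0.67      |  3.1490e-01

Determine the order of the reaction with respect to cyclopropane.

first order (1)

Step 1: Compare trials to find order n where rate₂/rate₁ = ([cyclopropane]₂/[cyclopropane]₁)^n
Step 2: rate₂/rate₁ = 1.8800e-01/2.7730e-02 = 6.78
Step 3: [cyclopropane]₂/[cyclopropane]₁ = 0.4/0.059 = 6.78
Step 4: n = ln(6.78)/ln(6.78) = 1.00 ≈ 1
Step 5: The reaction is first order in cyclopropane.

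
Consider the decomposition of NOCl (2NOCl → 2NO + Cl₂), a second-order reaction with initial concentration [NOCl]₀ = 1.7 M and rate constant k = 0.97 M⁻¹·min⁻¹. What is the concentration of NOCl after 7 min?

0.1355 M

Step 1: For a second-order reaction: 1/[NOCl] = 1/[NOCl]₀ + kt
Step 2: 1/[NOCl] = 1/1.7 + 0.97 × 7
Step 3: 1/[NOCl] = 0.5882 + 6.79 = 7.378
Step 4: [NOCl] = 1/7.378 = 0.1355 M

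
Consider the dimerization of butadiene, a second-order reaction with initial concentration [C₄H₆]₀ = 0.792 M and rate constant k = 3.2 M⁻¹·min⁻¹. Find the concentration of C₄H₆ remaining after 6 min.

0.04887 M

Step 1: For a second-order reaction: 1/[C₄H₆] = 1/[C₄H₆]₀ + kt
Step 2: 1/[C₄H₆] = 1/0.792 + 3.2 × 6
Step 3: 1/[C₄H₆] = 1.263 + 19.2 = 20.46
Step 4: [C₄H₆] = 1/20.46 = 0.04887 M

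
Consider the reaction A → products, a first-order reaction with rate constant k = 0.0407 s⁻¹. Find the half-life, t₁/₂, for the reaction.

17.03 s

Step 1: For a first-order reaction, t₁/₂ = ln(2)/k
Step 2: t₁/₂ = ln(2)/0.0407
Step 3: t₁/₂ = 0.6931/0.0407 = 17.03 s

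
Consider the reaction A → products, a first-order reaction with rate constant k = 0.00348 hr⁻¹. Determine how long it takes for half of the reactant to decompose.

199.2 hr

Step 1: For a first-order reaction, t₁/₂ = ln(2)/k
Step 2: t₁/₂ = ln(2)/0.00348
Step 3: t₁/₂ = 0.6931/0.00348 = 199.2 hr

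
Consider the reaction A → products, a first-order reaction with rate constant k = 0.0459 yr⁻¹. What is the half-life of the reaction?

15.1 yr

Step 1: For a first-order reaction, t₁/₂ = ln(2)/k
Step 2: t₁/₂ = ln(2)/0.0459
Step 3: t₁/₂ = 0.6931/0.0459 = 15.1 yr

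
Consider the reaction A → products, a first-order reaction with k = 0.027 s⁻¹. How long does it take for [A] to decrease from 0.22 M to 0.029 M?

75.05 s

Step 1: For first-order: t = ln([A]₀/[A])/k
Step 2: t = ln(0.22/0.029)/0.027
Step 3: t = ln(7.586)/0.027
Step 4: t = 2.026/0.027 = 75.05 s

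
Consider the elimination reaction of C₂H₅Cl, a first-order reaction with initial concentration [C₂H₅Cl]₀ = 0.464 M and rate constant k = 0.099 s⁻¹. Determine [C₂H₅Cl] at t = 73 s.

0.0003372 M

Step 1: For a first-order reaction: [C₂H₅Cl] = [C₂H₅Cl]₀ × e^(-kt)
Step 2: [C₂H₅Cl] = 0.464 × e^(-0.099 × 73)
Step 3: [C₂H₅Cl] = 0.464 × e^(-7.227)
Step 4: [C₂H₅Cl] = 0.464 × 0.000726698 = 0.0003372 M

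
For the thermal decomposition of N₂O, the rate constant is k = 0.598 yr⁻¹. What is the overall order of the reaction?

first order (1)

Step 1: The units of k for an nth-order reaction are (concentration)^(1-n)·(time)⁻¹.
Step 2: Here k has units yr⁻¹, so the concentration exponent is 0.
Step 3: 1 - n = 0 ⇒ n = 1. The reaction is first order.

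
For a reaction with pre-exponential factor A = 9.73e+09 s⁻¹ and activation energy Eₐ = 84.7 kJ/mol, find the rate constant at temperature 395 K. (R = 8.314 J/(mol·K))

6.12e-02 s⁻¹

Step 1: Use the Arrhenius equation: k = A × exp(-Eₐ/RT)
Step 2: Convert Eₐ to J/mol: 84.7 kJ/mol = 84700 J/mol
Step 3: Calculate the exponent: -Eₐ/(RT) = -84700/(8.314 × 395) = -25.79148
Step 4: k = 9.73e+09 × exp(-25.79148)
Step 5: k = 9.73e+09 × 6.29365e-12 = 6.1237e-02 s⁻¹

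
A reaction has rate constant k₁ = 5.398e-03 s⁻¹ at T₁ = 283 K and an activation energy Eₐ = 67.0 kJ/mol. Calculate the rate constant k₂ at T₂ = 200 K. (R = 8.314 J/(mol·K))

3.981e-08 s⁻¹

Step 1: Use the two-temperature Arrhenius form: ln(k₂/k₁) = -Eₐ/R × (1/T₂ - 1/T₁)
Step 2: Convert Eₐ to J/mol: 67.0 kJ/mol = 67000 J/mol
Step 3: 1/T₂ - 1/T₁ = 1/200 - 1/283 = 1.466431e-03 K⁻¹
Step 4: ln(k₂/k₁) = -67000/8.314 × 1.466431e-03 = -11.81752
Step 5: k₂ = k₁ × exp(-11.81752) = 5.398e-03 × 7.37422e-06 = 3.981e-08 s⁻¹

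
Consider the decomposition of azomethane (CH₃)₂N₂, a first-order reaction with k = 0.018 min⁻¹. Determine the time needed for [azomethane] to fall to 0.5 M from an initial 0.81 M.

26.8 min

Step 1: For first-order: t = ln([azomethane]₀/[azomethane])/k
Step 2: t = ln(0.81/0.5)/0.018
Step 3: t = ln(1.62)/0.018
Step 4: t = 0.4824/0.018 = 26.8 min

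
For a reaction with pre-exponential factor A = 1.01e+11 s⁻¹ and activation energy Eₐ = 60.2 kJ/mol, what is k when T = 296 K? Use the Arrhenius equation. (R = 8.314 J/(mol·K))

2.40e+00 s⁻¹

Step 1: Use the Arrhenius equation: k = A × exp(-Eₐ/RT)
Step 2: Convert Eₐ to J/mol: 60.2 kJ/mol = 60200 J/mol
Step 3: Calculate the exponent: -Eₐ/(RT) = -60200/(8.314 × 296) = -24.46216
Step 4: k = 1.01e+11 × exp(-24.46216)
Step 5: k = 1.01e+11 × 2.37804e-11 = 2.4018e+00 s⁻¹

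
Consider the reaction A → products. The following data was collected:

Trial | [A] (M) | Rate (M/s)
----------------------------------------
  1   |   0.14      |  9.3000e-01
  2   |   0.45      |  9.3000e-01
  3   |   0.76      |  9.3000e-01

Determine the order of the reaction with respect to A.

zeroth order (0)

Step 1: Compare trials - when concentration changes, rate stays constant.
Step 2: rate₂/rate₁ = 9.3000e-01/9.3000e-01 = 1
Step 3: [A]₂/[A]₁ = 0.45/0.14 = 3.214
Step 4: Since rate ratio ≈ (conc ratio)^0, the reaction is zeroth order.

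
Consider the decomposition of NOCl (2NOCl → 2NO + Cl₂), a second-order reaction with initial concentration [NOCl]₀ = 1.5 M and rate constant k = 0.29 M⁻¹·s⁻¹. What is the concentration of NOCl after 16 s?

0.1884 M

Step 1: For a second-order reaction: 1/[NOCl] = 1/[NOCl]₀ + kt
Step 2: 1/[NOCl] = 1/1.5 + 0.29 × 16
Step 3: 1/[NOCl] = 0.6667 + 4.64 = 5.307
Step 4: [NOCl] = 1/5.307 = 0.1884 M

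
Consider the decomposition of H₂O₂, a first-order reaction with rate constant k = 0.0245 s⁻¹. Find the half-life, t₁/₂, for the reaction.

28.29 s

Step 1: For a first-order reaction, t₁/₂ = ln(2)/k
Step 2: t₁/₂ = ln(2)/0.0245
Step 3: t₁/₂ = 0.6931/0.0245 = 28.29 s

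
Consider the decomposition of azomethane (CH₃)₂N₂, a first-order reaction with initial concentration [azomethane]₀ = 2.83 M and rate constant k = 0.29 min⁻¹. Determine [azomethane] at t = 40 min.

2.594e-05 M

Step 1: For a first-order reaction: [azomethane] = [azomethane]₀ × e^(-kt)
Step 2: [azomethane] = 2.83 × e^(-0.29 × 40)
Step 3: [azomethane] = 2.83 × e^(-11.6)
Step 4: [azomethane] = 2.83 × 9.16609e-06 = 2.594e-05 M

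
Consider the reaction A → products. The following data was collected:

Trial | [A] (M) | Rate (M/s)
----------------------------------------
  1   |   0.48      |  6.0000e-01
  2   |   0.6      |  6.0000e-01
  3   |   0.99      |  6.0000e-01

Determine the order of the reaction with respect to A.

zeroth order (0)

Step 1: Compare trials - when concentration changes, rate stays constant.
Step 2: rate₂/rate₁ = 6.0000e-01/6.0000e-01 = 1
Step 3: [A]₂/[A]₁ = 0.6/0.48 = 1.25
Step 4: Since rate ratio ≈ (conc ratio)^0, the reaction is zeroth order.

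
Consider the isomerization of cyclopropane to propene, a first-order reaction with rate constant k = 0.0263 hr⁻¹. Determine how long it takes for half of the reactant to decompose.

26.36 hr

Step 1: For a first-order reaction, t₁/₂ = ln(2)/k
Step 2: t₁/₂ = ln(2)/0.0263
Step 3: t₁/₂ = 0.6931/0.0263 = 26.36 hr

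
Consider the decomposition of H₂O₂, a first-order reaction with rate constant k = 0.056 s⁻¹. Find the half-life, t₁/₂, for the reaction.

12.38 s

Step 1: For a first-order reaction, t₁/₂ = ln(2)/k
Step 2: t₁/₂ = ln(2)/0.056
Step 3: t₁/₂ = 0.6931/0.056 = 12.38 s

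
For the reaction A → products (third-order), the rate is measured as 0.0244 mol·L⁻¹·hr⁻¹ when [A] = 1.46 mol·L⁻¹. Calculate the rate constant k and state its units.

0.00784 (mol·L⁻¹)⁻²·hr⁻¹

Step 1: rate = k[A]^3, so k = rate / [A]^3.
Step 2: k = 0.0244 / (1.46)^3 = 0.0244 / 3.112.
Step 3: k = 0.00784 (mol·L⁻¹)⁻²·hr⁻¹.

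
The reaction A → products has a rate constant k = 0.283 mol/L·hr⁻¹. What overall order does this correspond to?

zeroth order (0)

Step 1: The units of k for an nth-order reaction are (concentration)^(1-n)·(time)⁻¹.
Step 2: Here k has units mol/L·hr⁻¹, so the concentration exponent is 1.
Step 3: 1 - n = 1 ⇒ n = 0. The reaction is zeroth order.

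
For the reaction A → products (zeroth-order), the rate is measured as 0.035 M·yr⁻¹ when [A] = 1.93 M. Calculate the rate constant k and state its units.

0.035 M·yr⁻¹

Step 1: For a zeroth-order reaction, rate = k (independent of concentration).
Step 2: k = rate = 0.035 M·yr⁻¹.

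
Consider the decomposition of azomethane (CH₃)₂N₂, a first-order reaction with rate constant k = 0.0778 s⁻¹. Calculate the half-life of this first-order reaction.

8.909 s

Step 1: For a first-order reaction, t₁/₂ = ln(2)/k
Step 2: t₁/₂ = ln(2)/0.0778
Step 3: t₁/₂ = 0.6931/0.0778 = 8.909 s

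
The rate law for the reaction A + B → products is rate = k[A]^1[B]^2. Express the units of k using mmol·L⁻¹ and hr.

(mmol·L⁻¹)⁻²·hr⁻¹

Step 1: Overall order = 1 + 2 = 3.
Step 2: rate has units mmol·L⁻¹·hr⁻¹; [A]^1[B]^2 has units (mmol·L⁻¹)^3.
Step 3: k = rate/([A]^1[B]^2), so units of k = (mmol·L⁻¹)^(1-3)·hr⁻¹ = (mmol·L⁻¹)⁻²·hr⁻¹.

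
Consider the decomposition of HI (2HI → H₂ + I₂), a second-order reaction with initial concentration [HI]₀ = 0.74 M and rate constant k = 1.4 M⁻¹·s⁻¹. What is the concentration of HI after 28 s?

0.02466 M

Step 1: For a second-order reaction: 1/[HI] = 1/[HI]₀ + kt
Step 2: 1/[HI] = 1/0.74 + 1.4 × 28
Step 3: 1/[HI] = 1.351 + 39.2 = 40.55
Step 4: [HI] = 1/40.55 = 0.02466 M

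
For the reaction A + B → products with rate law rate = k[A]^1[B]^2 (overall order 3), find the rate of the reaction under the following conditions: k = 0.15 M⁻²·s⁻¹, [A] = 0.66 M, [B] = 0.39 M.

0.01506 M/s

Step 1: The rate law is rate = k[A]^1[B]^2, overall order = 1+2 = 3
Step 2: Substitute values: rate = 0.15 × (0.66)^1 × (0.39)^2
Step 3: rate = 0.15 × 0.66 × 0.1521 = 0.0150579 M/s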